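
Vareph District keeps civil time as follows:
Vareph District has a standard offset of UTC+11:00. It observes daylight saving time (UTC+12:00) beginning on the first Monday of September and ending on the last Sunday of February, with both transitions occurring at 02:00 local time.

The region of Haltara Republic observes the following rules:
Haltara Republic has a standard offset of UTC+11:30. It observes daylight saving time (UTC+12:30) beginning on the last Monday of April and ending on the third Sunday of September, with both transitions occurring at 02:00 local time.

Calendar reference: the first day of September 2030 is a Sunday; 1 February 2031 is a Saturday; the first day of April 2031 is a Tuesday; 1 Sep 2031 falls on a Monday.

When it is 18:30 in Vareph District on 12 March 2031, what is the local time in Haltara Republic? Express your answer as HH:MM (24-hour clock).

1 September 2030 is a Sunday, so the first Monday is September 2.
1 February 2031 is a Saturday, so Sundays fall on 2, 9, 16, 23; the last is February 23.
Daylight saving runs 2 September 2030 – 23 February 2031; 12 March 2031 is outside that window, so Vareph District is on standard time at UTC+11:00.
18:30 Vareph District − 11h = 07:30 UTC.
1 April 2031 is a Tuesday, so Mondays fall on 7, 14, 21, 28; the last is April 28.
1 September 2031 is a Monday, so the first Sunday is September 7 and the third is September 21.
At the standard offset (UTC+11:30), 07:30 UTC + 11h30m = 19:00 Haltara Republic standard time.
Daylight saving runs 28 April – 21 September; the standard-time date in Haltara Republic, 12 March 2031, is outside that window, so Haltara Republic is on standard time at UTC+11:30.
07:30 UTC + 11h30m = 19:00 Haltara Republic.

19:00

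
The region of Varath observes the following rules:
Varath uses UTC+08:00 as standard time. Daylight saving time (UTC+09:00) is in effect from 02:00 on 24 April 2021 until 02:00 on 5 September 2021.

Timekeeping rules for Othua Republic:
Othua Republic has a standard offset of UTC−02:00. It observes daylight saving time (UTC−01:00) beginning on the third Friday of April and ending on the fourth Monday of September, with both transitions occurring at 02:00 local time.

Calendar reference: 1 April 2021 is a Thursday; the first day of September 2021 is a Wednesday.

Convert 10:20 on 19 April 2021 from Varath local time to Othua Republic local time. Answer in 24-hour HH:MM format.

Daylight saving runs 24 April – 5 September; 19 April 2021 is outside that window, so Varath is on standard time at UTC+08:00.
10:20 Varath − 8h = 02:20 UTC.
1 April 2021 is a Thursday, so the first Friday is April 2 and the third is April 16.
1 September 2021 is a Wednesday, so the first Monday is September 6 and the fourth is September 27.
At the standard offset (UTC−02:00), 02:20 UTC − 2h = 00:20 Othua Republic standard time.
Daylight saving runs 16 April – 27 September; the standard-time date in Othua Republic, 19 April 2021, is inside that window, so Othua Republic is at UTC−01:00.
02:20 UTC − 1h = 01:20 Othua Republic.

01:20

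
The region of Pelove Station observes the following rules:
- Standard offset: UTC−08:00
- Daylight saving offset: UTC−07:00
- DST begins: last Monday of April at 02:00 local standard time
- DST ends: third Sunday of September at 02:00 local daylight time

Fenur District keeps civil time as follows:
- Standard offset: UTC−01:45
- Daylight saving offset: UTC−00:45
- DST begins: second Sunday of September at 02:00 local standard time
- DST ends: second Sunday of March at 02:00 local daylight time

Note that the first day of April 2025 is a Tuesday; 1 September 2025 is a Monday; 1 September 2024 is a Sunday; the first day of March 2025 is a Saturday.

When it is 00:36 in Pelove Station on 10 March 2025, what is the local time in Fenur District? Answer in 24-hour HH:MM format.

06:51

1 April 2025 is a Tuesday, so Mondays fall on 7, 14, 21, 28; the last is April 28.
1 September 2025 is a Monday, so the first Sunday is September 7 and the third is September 21.
10 March 2025 is outside the daylight-saving period (28 April – 21 September), so Pelove Station is on standard time, UTC−08:00.
00:36 Pelove Station + 8h = 08:36 UTC.
1 September 2024 is a Sunday, so the first Sunday is September 1 and the second is September 8.
1 March 2025 is a Saturday, so the first Sunday is March 2 and the second is March 9.
At the standard offset (UTC−01:45), 08:36 UTC − 1h45m = 06:51 Fenur District standard time.
The standard-time date in Fenur District, 10 March 2025, does not fall between 8 September 2024 and 9 March 2025, so daylight saving is not in effect and Fenur District is at UTC−01:45.
08:36 UTC − 1h45m = 06:51 Fenur District.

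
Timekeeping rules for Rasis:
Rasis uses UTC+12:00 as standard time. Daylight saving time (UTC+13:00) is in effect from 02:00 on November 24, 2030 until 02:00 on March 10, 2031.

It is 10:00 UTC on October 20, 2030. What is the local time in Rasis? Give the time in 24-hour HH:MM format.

At the standard offset (UTC+12:00), 10:00 UTC + 12h = 22:00 Rasis standard time.
The standard-time date in Rasis, October 20, 2030, does not fall between 24 November 2030 and 10 March 2031, so daylight saving is not in effect and Rasis is at UTC+12:00.
10:00 UTC + 12h = 22:00 local.

22:00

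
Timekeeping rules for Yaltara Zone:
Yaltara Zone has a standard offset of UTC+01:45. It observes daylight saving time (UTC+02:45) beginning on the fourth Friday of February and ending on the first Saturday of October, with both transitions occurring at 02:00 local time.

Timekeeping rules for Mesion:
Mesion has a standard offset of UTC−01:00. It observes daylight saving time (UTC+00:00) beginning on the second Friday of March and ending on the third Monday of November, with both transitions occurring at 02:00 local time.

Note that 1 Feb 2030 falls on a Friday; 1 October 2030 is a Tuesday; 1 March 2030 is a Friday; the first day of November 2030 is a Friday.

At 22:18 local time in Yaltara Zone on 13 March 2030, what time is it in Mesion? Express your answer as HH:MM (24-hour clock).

1 February 2030 is a Friday, so the first Friday is February 1 and the fourth is February 22.
1 October 2030 is a Tuesday, so the first Saturday is October 5.
Daylight saving runs 22 February – 5 October; 13 March 2030 is inside that window, so Yaltara Zone is at UTC+02:45.
22:18 Yaltara Zone − 2h45m = 19:33 UTC.
1 March 2030 is a Friday, so the first Friday is March 1 and the second is March 8.
1 November 2030 is a Friday, so the first Monday is November 4 and the third is November 18.
At the standard offset (UTC−01:00), 19:33 UTC − 1h = 18:33 Mesion standard time.
The standard-time date in Mesion, 13 March 2030, lies within the daylight-saving period (8 March – 18 November), so Mesion is on daylight time, UTC+00:00.
19:33 UTC + 0h = 19:33 Mesion.

19:33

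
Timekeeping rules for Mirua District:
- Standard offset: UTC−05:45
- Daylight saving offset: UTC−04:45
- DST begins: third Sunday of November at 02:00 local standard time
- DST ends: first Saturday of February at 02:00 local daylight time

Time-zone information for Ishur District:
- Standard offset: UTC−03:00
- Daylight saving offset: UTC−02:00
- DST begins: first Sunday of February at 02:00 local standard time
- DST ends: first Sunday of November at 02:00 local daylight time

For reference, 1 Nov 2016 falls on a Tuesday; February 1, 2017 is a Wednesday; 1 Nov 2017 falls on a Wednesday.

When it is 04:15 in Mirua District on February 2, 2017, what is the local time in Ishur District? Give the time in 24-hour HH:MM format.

1 November 2016 is a Tuesday, so the first Sunday is November 6 and the third is November 20.
1 February 2017 is a Wednesday, so the first Saturday is February 4.
Daylight saving runs 20 November 2016 – 4 February 2017; February 2, 2017 is inside that window, so Mirua District is at UTC−04:45.
04:15 Mirua District + 4h45m = 09:00 UTC.
1 February 2017 is a Wednesday, so the first Sunday is February 5.
1 November 2017 is a Wednesday, so the first Sunday is November 5.
At the standard offset (UTC−03:00), 09:00 UTC − 3h = 06:00 Ishur District standard time.
The standard-time date in Ishur District, February 2, 2017, is outside the daylight-saving period (5 February – 5 November), so Ishur District is on standard time, UTC−03:00.
09:00 UTC − 3h = 06:00 Ishur District.

06:00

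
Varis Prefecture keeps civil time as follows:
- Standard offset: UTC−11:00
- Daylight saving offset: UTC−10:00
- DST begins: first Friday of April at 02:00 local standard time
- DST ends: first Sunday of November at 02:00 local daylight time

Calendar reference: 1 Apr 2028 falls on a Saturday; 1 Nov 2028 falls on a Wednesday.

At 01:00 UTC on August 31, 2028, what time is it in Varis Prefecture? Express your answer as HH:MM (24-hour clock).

1 April 2028 is a Saturday, so the first Friday is April 7.
1 November 2028 is a Wednesday, so the first Sunday is November 5.
At the standard offset (UTC−11:00), 01:00 UTC − 11h = 14:00 Varis Prefecture standard time (rolling into the previous day, 30 August 2028).
The standard-time date in Varis Prefecture, August 30, 2028, falls between 7 April and 5 November, so daylight saving is in effect and Varis Prefecture is at UTC−10:00.
01:00 UTC − 10h = 15:00 local (rolling into the previous day, 30 August 2028).

15:00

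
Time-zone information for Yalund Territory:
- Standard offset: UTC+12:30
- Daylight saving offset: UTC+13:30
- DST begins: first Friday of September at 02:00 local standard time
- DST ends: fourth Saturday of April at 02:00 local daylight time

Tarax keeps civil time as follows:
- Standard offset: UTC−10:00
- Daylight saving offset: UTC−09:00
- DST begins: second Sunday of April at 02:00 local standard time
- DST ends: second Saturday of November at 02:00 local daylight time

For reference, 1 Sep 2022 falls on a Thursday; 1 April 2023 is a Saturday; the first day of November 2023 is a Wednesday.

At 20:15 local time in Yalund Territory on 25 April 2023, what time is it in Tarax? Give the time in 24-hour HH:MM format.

1 September 2022 is a Thursday, so the first Friday is September 2.
1 April 2023 is a Saturday, so the first Saturday is April 1 and the fourth is April 22.
25 April 2023 is outside the daylight-saving period (2 September 2022 – 22 April 2023), so Yalund Territory is on standard time, UTC+12:30.
20:15 Yalund Territory − 12h30m = 07:45 UTC.
1 April 2023 is a Saturday, so the first Sunday is April 2 and the second is April 9.
1 November 2023 is a Wednesday, so the first Saturday is November 4 and the second is November 11.
At the standard offset (UTC−10:00), 07:45 UTC − 10h = 21:45 Tarax standard time (rolling into the previous day, 24 April 2023).
The standard-time date in Tarax, 24 April 2023, lies within the daylight-saving period (9 April – 11 November), so Tarax is on daylight time, UTC−09:00.
07:45 UTC − 9h = 22:45 Tarax (rolling into the previous day, 24 April 2023).

22:45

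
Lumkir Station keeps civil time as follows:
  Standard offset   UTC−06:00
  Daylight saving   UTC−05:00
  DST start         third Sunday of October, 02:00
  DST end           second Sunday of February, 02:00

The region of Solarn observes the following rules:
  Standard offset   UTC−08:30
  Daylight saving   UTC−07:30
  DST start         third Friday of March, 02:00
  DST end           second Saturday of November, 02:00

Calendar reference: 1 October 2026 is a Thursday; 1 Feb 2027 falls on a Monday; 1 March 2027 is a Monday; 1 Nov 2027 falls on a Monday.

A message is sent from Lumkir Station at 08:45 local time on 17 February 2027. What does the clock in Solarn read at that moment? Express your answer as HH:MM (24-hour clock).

1 October 2026 is a Thursday, so the first Sunday is October 4 and the third is October 18.
1 February 2027 is a Monday, so the first Sunday is February 7 and the second is February 14.
17 February 2027 does not fall between 18 October 2026 and 14 February 2027, so daylight saving is not in effect and Lumkir Station is at UTC−06:00.
08:45 Lumkir Station + 6h = 14:45 UTC.
1 March 2027 is a Monday, so the first Friday is March 5 and the third is March 19.
1 November 2027 is a Monday, so the first Saturday is November 6 and the second is November 13.
At the standard offset (UTC−08:30), 14:45 UTC − 8h30m = 06:15 Solarn standard time.
Daylight saving runs 19 March – 13 November; the standard-time date in Solarn, 17 February 2027, is outside that window, so Solarn is on standard time at UTC−08:30.
14:45 UTC − 8h30m = 06:15 Solarn.

06:15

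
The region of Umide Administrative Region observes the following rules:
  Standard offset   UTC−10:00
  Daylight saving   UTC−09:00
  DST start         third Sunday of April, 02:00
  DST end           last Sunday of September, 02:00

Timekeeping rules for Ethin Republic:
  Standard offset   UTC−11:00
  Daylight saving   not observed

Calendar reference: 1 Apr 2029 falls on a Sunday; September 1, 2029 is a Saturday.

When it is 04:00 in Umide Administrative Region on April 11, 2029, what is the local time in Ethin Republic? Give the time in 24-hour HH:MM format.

1 April 2029 is a Sunday, so the first Sunday is April 1 and the third is April 15.
1 September 2029 is a Saturday, so Sundays fall on 2, 9, 16, 23, 30; the last is September 30.
April 11, 2029 is outside the daylight-saving period (15 April – 30 September), so Umide Administrative Region is on standard time, UTC−10:00.
04:00 Umide Administrative Region + 10h = 14:00 UTC.
Ethin Republic has no daylight saving, so its offset is UTC−11:00 year-round.
14:00 UTC − 11h = 03:00 Ethin Republic.

03:00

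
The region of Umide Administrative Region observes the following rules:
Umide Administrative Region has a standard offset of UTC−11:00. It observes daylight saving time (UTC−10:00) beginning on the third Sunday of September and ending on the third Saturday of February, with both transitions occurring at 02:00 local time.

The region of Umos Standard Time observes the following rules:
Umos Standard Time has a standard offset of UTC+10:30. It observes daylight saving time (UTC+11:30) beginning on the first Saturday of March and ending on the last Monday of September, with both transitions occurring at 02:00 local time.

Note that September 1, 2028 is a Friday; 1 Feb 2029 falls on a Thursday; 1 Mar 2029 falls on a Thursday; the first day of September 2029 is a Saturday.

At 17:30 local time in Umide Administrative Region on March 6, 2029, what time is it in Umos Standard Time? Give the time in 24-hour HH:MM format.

16:00

1 September 2028 is a Friday, so the first Sunday is September 3 and the third is September 17.
1 February 2029 is a Thursday, so the first Saturday is February 3 and the third is February 17.
Daylight saving runs 17 September 2028 – 17 February 2029; March 6, 2029 is outside that window, so Umide Administrative Region is on standard time at UTC−11:00.
17:30 Umide Administrative Region + 11h = 04:30 UTC (rolling into the next day, 7 March 2029).
1 March 2029 is a Thursday, so the first Saturday is March 3.
1 September 2029 is a Saturday, so Mondays fall on 3, 10, 17, 24; the last is September 24.
At the standard offset (UTC+10:30), 04:30 UTC + 10h30m = 15:00 Umos Standard Time standard time.
The standard-time date in Umos Standard Time, March 7, 2029, lies within the daylight-saving period (3 March – 24 September), so Umos Standard Time is on daylight time, UTC+11:30.
04:30 UTC + 11h30m = 16:00 Umos Standard Time.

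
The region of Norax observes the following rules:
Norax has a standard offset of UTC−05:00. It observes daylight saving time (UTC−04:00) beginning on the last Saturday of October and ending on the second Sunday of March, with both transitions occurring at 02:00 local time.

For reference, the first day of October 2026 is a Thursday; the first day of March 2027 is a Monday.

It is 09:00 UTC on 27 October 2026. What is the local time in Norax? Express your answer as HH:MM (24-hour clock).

1 October 2026 is a Thursday, so Saturdays fall on 3, 10, 17, 24, 31; the last is October 31.
1 March 2027 is a Monday, so the first Sunday is March 7 and the second is March 14.
At the standard offset (UTC−05:00), 09:00 UTC − 5h = 04:00 Norax standard time.
Daylight saving runs 31 October 2026 – 14 March 2027; the standard-time date in Norax, 27 October 2026, is outside that window, so Norax is on standard time at UTC−05:00.
09:00 UTC − 5h = 04:00 local.

04:00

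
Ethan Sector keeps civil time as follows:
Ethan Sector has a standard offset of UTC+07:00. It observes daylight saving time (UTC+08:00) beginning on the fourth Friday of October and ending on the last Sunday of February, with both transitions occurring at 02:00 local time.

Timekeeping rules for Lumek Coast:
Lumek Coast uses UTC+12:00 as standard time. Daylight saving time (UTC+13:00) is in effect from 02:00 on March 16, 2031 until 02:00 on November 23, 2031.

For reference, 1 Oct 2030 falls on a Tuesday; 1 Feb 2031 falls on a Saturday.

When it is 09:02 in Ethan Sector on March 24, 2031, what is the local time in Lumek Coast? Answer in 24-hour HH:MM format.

1 October 2030 is a Tuesday, so the first Friday is October 4 and the fourth is October 25.
1 February 2031 is a Saturday, so Sundays fall on 2, 9, 16, 23; the last is February 23.
March 24, 2031 is outside the daylight-saving period (25 October 2030 – 23 February 2031), so Ethan Sector is on standard time, UTC+07:00.
09:02 Ethan Sector − 7h = 02:02 UTC.
At the standard offset (UTC+12:00), 02:02 UTC + 12h = 14:02 Lumek Coast standard time.
Daylight saving runs 16 March – 23 November; the standard-time date in Lumek Coast, March 24, 2031, is inside that window, so Lumek Coast is at UTC+13:00.
02:02 UTC + 13h = 15:02 Lumek Coast.

15:02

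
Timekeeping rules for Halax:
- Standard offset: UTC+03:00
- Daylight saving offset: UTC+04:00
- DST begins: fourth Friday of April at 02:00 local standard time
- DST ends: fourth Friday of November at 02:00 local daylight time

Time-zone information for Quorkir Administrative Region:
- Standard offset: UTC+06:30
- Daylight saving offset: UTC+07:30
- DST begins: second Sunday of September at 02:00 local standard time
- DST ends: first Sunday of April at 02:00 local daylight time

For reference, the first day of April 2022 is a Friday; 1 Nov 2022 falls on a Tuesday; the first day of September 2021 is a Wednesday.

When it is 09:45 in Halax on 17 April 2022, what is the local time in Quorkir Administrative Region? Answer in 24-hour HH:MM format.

13:15

1 April 2022 is a Friday, so the first Friday is April 1 and the fourth is April 22.
1 November 2022 is a Tuesday, so the first Friday is November 4 and the fourth is November 25.
Daylight saving runs 22 April – 25 November; 17 April 2022 is outside that window, so Halax is on standard time at UTC+03:00.
09:45 Halax − 3h = 06:45 UTC.
1 September 2021 is a Wednesday, so the first Sunday is September 5 and the second is September 12.
1 April 2022 is a Friday, so the first Sunday is April 3.
At the standard offset (UTC+06:30), 06:45 UTC + 6h30m = 13:15 Quorkir Administrative Region standard time.
Daylight saving runs 12 September 2021 – 3 April 2022; the standard-time date in Quorkir Administrative Region, 17 April 2022, is outside that window, so Quorkir Administrative Region is on standard time at UTC+06:30.
06:45 UTC + 6h30m = 13:15 Quorkir Administrative Region.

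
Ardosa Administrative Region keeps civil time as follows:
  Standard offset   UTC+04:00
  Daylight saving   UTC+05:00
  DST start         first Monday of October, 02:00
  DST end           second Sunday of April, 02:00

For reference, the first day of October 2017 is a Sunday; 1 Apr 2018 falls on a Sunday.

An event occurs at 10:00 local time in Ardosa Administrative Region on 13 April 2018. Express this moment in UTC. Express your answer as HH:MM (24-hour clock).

1 October 2017 is a Sunday, so the first Monday is October 2.
1 April 2018 is a Sunday, so the first Sunday is April 1 and the second is April 8.
13 April 2018 does not fall between 2 October 2017 and 8 April 2018, so daylight saving is not in effect and Ardosa Administrative Region is at UTC+04:00.
10:00 local − 4h = 06:00 UTC.

06:00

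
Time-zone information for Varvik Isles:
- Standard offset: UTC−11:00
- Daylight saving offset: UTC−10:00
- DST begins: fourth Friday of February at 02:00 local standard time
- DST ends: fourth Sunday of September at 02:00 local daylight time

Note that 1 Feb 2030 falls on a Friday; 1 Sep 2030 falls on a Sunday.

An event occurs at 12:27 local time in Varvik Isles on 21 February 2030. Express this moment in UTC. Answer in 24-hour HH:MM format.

1 February 2030 is a Friday, so the first Friday is February 1 and the fourth is February 22.
1 September 2030 is a Sunday, so the first Sunday is September 1 and the fourth is September 22.
21 February 2030 is outside the daylight-saving period (22 February – 22 September), so Varvik Isles is on standard time, UTC−11:00.
12:27 local + 11h = 23:27 UTC.

23:27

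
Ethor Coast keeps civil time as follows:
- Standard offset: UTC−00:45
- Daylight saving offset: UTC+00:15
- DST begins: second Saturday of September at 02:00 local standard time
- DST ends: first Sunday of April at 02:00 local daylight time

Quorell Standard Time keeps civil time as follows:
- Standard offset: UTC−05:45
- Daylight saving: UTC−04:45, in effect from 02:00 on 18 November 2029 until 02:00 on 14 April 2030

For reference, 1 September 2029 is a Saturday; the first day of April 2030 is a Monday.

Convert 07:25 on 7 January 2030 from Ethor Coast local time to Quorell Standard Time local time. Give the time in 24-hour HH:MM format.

02:25

1 September 2029 is a Saturday, so the first Saturday is September 1 and the second is September 8.
1 April 2030 is a Monday, so the first Sunday is April 7.
7 January 2030 lies within the daylight-saving period (8 September 2029 – 7 April 2030), so Ethor Coast is on daylight time, UTC+00:15.
07:25 Ethor Coast − 0h15m = 07:10 UTC.
At the standard offset (UTC−05:45), 07:10 UTC − 5h45m = 01:25 Quorell Standard Time standard time.
The standard-time date in Quorell Standard Time, 7 January 2030, falls between 18 November 2029 and 14 April 2030, so daylight saving is in effect and Quorell Standard Time is at UTC−04:45.
07:10 UTC − 4h45m = 02:25 Quorell Standard Time.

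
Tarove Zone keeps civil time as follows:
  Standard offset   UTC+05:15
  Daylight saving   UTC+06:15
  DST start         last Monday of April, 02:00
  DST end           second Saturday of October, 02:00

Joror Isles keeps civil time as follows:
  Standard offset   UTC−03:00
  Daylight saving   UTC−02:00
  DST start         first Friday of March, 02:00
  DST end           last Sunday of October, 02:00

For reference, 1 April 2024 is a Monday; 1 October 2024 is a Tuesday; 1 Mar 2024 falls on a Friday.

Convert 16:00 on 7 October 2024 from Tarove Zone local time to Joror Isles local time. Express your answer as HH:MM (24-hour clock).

07:45

1 April 2024 is a Monday, so Mondays fall on 1, 8, 15, 22, 29; the last is April 29.
1 October 2024 is a Tuesday, so the first Saturday is October 5 and the second is October 12.
7 October 2024 lies within the daylight-saving period (29 April – 12 October), so Tarove Zone is on daylight time, UTC+06:15.
16:00 Tarove Zone − 6h15m = 09:45 UTC.
1 March 2024 is a Friday, so the first Friday is March 1.
1 October 2024 is a Tuesday, so Sundays fall on 6, 13, 20, 27; the last is October 27.
At the standard offset (UTC−03:00), 09:45 UTC − 3h = 06:45 Joror Isles standard time.
Daylight saving runs 1 March – 27 October; the standard-time date in Joror Isles, 7 October 2024, is inside that window, so Joror Isles is at UTC−02:00.
09:45 UTC − 2h = 07:45 Joror Isles.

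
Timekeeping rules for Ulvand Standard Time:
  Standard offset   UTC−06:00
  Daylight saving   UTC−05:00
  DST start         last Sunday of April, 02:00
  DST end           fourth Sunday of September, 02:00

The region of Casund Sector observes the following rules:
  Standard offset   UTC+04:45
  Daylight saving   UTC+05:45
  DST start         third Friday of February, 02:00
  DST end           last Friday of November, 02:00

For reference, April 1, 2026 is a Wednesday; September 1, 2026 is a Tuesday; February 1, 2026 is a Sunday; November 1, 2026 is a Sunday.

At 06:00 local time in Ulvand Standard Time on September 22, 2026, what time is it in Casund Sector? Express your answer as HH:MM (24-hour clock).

16:45

1 April 2026 is a Wednesday, so Sundays fall on 5, 12, 19, 26; the last is April 26.
1 September 2026 is a Tuesday, so the first Sunday is September 6 and the fourth is September 27.
September 22, 2026 falls between 26 April and 27 September, so daylight saving is in effect and Ulvand Standard Time is at UTC−05:00.
06:00 Ulvand Standard Time + 5h = 11:00 UTC.
1 February 2026 is a Sunday, so the first Friday is February 6 and the third is February 20.
1 November 2026 is a Sunday, so Fridays fall on 6, 13, 20, 27; the last is November 27.
At the standard offset (UTC+04:45), 11:00 UTC + 4h45m = 15:45 Casund Sector standard time.
Daylight saving runs 20 February – 27 November; the standard-time date in Casund Sector, September 22, 2026, is inside that window, so Casund Sector is at UTC+05:45.
11:00 UTC + 5h45m = 16:45 Casund Sector.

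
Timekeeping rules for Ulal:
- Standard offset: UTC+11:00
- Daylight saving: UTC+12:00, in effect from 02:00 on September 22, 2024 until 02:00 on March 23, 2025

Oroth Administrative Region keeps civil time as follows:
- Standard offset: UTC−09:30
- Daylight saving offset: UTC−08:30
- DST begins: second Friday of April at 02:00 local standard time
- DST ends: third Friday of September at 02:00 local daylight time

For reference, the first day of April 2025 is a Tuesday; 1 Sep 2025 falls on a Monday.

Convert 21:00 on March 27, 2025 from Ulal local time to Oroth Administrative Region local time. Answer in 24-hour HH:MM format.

March 27, 2025 does not fall between 22 September 2024 and 23 March 2025, so daylight saving is not in effect and Ulal is at UTC+11:00.
21:00 Ulal − 11h = 10:00 UTC.
1 April 2025 is a Tuesday, so the first Friday is April 4 and the second is April 11.
1 September 2025 is a Monday, so the first Friday is September 5 and the third is September 19.
At the standard offset (UTC−09:30), 10:00 UTC − 9h30m = 00:30 Oroth Administrative Region standard time.
Daylight saving runs 11 April – 19 September; the standard-time date in Oroth Administrative Region, March 27, 2025, is outside that window, so Oroth Administrative Region is on standard time at UTC−09:30.
10:00 UTC − 9h30m = 00:30 Oroth Administrative Region.

00:30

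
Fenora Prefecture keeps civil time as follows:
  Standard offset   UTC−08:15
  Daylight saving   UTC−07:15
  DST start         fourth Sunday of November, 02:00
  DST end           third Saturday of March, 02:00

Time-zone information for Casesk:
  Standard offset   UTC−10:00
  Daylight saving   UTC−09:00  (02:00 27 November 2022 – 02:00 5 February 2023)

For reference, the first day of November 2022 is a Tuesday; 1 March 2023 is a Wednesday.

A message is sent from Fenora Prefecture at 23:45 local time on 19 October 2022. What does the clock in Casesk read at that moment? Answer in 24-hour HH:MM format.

1 November 2022 is a Tuesday, so the first Sunday is November 6 and the fourth is November 27.
1 March 2023 is a Wednesday, so the first Saturday is March 4 and the third is March 18.
19 October 2022 does not fall between 27 November 2022 and 18 March 2023, so daylight saving is not in effect and Fenora Prefecture is at UTC−08:15.
23:45 Fenora Prefecture + 8h15m = 08:00 UTC (rolling into the next day, 20 October 2022).
At the standard offset (UTC−10:00), 08:00 UTC − 10h = 22:00 Casesk standard time (rolling into the previous day, 19 October 2022).
The standard-time date in Casesk, 19 October 2022, is outside the daylight-saving period (27 November 2022 – 5 February 2023), so Casesk is on standard time, UTC−10:00.
08:00 UTC − 10h = 22:00 Casesk (rolling into the previous day, 19 October 2022).

22:00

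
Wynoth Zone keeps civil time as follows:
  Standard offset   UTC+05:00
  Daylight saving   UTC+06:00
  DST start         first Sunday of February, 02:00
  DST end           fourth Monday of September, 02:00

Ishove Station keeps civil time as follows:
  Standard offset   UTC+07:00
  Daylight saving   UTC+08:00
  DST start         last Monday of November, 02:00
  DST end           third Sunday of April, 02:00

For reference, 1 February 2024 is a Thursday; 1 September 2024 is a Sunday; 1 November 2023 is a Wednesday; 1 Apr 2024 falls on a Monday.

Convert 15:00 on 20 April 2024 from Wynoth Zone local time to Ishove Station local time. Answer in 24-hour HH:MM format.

1 February 2024 is a Thursday, so the first Sunday is February 4.
1 September 2024 is a Sunday, so the first Monday is September 2 and the fourth is September 23.
20 April 2024 lies within the daylight-saving period (4 February – 23 September), so Wynoth Zone is on daylight time, UTC+06:00.
15:00 Wynoth Zone − 6h = 09:00 UTC.
1 November 2023 is a Wednesday, so Mondays fall on 6, 13, 20, 27; the last is November 27.
1 April 2024 is a Monday, so the first Sunday is April 7 and the third is April 21.
At the standard offset (UTC+07:00), 09:00 UTC + 7h = 16:00 Ishove Station standard time.
The standard-time date in Ishove Station, 20 April 2024, falls between 27 November 2023 and 21 April 2024, so daylight saving is in effect and Ishove Station is at UTC+08:00.
09:00 UTC + 8h = 17:00 Ishove Station.

17:00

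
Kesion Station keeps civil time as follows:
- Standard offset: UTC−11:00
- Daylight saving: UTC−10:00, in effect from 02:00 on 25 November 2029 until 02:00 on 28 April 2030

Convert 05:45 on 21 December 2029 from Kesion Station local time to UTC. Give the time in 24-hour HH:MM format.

21 December 2029 falls between 25 November 2029 and 28 April 2030, so daylight saving is in effect and Kesion Station is at UTC−10:00.
05:45 local + 10h = 15:45 UTC.

15:45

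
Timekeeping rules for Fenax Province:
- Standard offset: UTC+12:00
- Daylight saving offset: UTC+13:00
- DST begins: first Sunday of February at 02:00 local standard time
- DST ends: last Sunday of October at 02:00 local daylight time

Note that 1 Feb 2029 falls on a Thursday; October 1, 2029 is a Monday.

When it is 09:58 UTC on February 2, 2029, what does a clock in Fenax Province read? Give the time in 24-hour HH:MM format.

21:58

1 February 2029 is a Thursday, so the first Sunday is February 4.
1 October 2029 is a Monday, so Sundays fall on 7, 14, 21, 28; the last is October 28.
At the standard offset (UTC+12:00), 09:58 UTC + 12h = 21:58 Fenax Province standard time.
The standard-time date in Fenax Province, February 2, 2029, does not fall between 4 February and 28 October, so daylight saving is not in effect and Fenax Province is at UTC+12:00.
09:58 UTC + 12h = 21:58 local.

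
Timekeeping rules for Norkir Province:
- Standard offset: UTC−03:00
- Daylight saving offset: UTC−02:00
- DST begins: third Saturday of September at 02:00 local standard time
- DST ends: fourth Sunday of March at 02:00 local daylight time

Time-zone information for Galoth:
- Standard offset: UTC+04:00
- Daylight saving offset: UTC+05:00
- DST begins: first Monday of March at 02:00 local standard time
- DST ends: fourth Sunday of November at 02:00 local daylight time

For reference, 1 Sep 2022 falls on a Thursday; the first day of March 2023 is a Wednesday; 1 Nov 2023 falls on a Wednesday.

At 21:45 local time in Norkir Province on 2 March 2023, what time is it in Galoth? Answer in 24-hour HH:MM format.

1 September 2022 is a Thursday, so the first Saturday is September 3 and the third is September 17.
1 March 2023 is a Wednesday, so the first Sunday is March 5 and the fourth is March 26.
Daylight saving runs 17 September 2022 – 26 March 2023; 2 March 2023 is inside that window, so Norkir Province is at UTC−02:00.
21:45 Norkir Province + 2h = 23:45 UTC.
1 March 2023 is a Wednesday, so the first Monday is March 6.
1 November 2023 is a Wednesday, so the first Sunday is November 5 and the fourth is November 26.
At the standard offset (UTC+04:00), 23:45 UTC + 4h = 03:45 Galoth standard time (rolling into the next day, 3 March 2023).
The standard-time date in Galoth, 3 March 2023, does not fall between 6 March and 26 November, so daylight saving is not in effect and Galoth is at UTC+04:00.
23:45 UTC + 4h = 03:45 Galoth (rolling into the next day, 3 March 2023).

03:45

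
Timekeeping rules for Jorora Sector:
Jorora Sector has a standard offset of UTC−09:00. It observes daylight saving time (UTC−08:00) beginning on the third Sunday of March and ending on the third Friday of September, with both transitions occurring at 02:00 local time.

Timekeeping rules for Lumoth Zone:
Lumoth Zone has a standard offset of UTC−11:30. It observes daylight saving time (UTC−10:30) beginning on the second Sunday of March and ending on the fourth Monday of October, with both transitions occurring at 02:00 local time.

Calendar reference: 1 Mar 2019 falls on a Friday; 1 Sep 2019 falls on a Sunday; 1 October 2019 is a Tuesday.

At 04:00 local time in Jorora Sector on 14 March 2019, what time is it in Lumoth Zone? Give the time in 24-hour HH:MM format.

1 March 2019 is a Friday, so the first Sunday is March 3 and the third is March 17.
1 September 2019 is a Sunday, so the first Friday is September 6 and the third is September 20.
Daylight saving runs 17 March – 20 September; 14 March 2019 is outside that window, so Jorora Sector is on standard time at UTC−09:00.
04:00 Jorora Sector + 9h = 13:00 UTC.
1 March 2019 is a Friday, so the first Sunday is March 3 and the second is March 10.
1 October 2019 is a Tuesday, so the first Monday is October 7 and the fourth is October 28.
At the standard offset (UTC−11:30), 13:00 UTC − 11h30m = 01:30 Lumoth Zone standard time.
Daylight saving runs 10 March – 28 October; the standard-time date in Lumoth Zone, 14 March 2019, is inside that window, so Lumoth Zone is at UTC−10:30.
13:00 UTC − 10h30m = 02:30 Lumoth Zone.

02:30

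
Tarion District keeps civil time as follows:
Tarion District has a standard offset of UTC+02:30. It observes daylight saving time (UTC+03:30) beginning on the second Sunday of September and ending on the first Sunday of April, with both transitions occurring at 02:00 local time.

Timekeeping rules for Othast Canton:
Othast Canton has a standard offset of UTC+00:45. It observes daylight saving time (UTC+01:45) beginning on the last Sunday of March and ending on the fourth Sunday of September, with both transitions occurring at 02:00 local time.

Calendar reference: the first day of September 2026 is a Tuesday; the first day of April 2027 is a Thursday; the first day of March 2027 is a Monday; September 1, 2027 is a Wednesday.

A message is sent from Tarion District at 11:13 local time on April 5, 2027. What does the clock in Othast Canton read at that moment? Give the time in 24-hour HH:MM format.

1 September 2026 is a Tuesday, so the first Sunday is September 6 and the second is September 13.
1 April 2027 is a Thursday, so the first Sunday is April 4.
Daylight saving runs 13 September 2026 – 4 April 2027; April 5, 2027 is outside that window, so Tarion District is on standard time at UTC+02:30.
11:13 Tarion District − 2h30m = 08:43 UTC.
1 March 2027 is a Monday, so Sundays fall on 7, 14, 21, 28; the last is March 28.
1 September 2027 is a Wednesday, so the first Sunday is September 5 and the fourth is September 26.
At the standard offset (UTC+00:45), 08:43 UTC + 0h45m = 09:28 Othast Canton standard time.
Daylight saving runs 28 March – 26 September; the standard-time date in Othast Canton, April 5, 2027, is inside that window, so Othast Canton is at UTC+01:45.
08:43 UTC + 1h45m = 10:28 Othast Canton.

10:28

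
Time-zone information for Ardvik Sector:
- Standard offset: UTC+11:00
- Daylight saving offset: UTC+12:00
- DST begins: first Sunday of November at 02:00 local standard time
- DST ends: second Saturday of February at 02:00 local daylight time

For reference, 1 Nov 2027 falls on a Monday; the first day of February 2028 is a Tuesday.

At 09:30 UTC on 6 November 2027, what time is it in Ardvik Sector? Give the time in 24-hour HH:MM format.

20:30

1 November 2027 is a Monday, so the first Sunday is November 7.
1 February 2028 is a Tuesday, so the first Saturday is February 5 and the second is February 12.
At the standard offset (UTC+11:00), 09:30 UTC + 11h = 20:30 Ardvik Sector standard time.
The standard-time date in Ardvik Sector, 6 November 2027, does not fall between 7 November 2027 and 12 February 2028, so daylight saving is not in effect and Ardvik Sector is at UTC+11:00.
09:30 UTC + 11h = 20:30 local.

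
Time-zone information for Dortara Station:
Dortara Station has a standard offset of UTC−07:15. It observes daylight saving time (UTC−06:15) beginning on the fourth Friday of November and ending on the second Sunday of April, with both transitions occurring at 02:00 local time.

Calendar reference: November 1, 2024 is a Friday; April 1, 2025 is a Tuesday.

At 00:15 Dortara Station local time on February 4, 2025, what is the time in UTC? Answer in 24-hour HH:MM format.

06:30

1 November 2024 is a Friday, so the first Friday is November 1 and the fourth is November 22.
1 April 2025 is a Tuesday, so the first Sunday is April 6 and the second is April 13.
February 4, 2025 lies within the daylight-saving period (22 November 2024 – 13 April 2025), so Dortara Station is on daylight time, UTC−06:15.
00:15 local + 6h15m = 06:30 UTC.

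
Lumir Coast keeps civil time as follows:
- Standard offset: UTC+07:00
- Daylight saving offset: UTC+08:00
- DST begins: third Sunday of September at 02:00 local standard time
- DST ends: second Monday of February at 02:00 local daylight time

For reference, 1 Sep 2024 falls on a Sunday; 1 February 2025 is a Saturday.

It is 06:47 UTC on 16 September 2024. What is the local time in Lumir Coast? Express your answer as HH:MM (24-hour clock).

1 September 2024 is a Sunday, so the first Sunday is September 1 and the third is September 15.
1 February 2025 is a Saturday, so the first Monday is February 3 and the second is February 10.
At the standard offset (UTC+07:00), 06:47 UTC + 7h = 13:47 Lumir Coast standard time.
The standard-time date in Lumir Coast, 16 September 2024, falls between 15 September 2024 and 10 February 2025, so daylight saving is in effect and Lumir Coast is at UTC+08:00.
06:47 UTC + 8h = 14:47 local.

14:47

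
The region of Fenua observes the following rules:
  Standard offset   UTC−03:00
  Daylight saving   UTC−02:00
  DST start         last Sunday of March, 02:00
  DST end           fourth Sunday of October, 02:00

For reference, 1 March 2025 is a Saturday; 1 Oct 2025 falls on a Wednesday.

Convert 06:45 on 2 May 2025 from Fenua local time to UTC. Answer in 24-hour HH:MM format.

08:45

1 March 2025 is a Saturday, so Sundays fall on 2, 9, 16, 23, 30; the last is March 30.
1 October 2025 is a Wednesday, so the first Sunday is October 5 and the fourth is October 26.
Daylight saving runs 30 March – 26 October; 2 May 2025 is inside that window, so Fenua is at UTC−02:00.
06:45 local + 2h = 08:45 UTC.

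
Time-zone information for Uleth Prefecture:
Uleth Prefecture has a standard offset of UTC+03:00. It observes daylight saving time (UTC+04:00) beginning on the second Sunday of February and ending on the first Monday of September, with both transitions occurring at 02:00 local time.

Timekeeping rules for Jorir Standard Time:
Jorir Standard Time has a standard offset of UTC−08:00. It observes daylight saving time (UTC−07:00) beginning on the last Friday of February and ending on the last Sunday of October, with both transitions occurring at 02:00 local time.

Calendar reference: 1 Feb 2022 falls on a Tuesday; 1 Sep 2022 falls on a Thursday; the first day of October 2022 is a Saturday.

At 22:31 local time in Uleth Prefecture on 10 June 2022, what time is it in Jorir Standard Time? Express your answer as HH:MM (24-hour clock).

11:31

1 February 2022 is a Tuesday, so the first Sunday is February 6 and the second is February 13.
1 September 2022 is a Thursday, so the first Monday is September 5.
Daylight saving runs 13 February – 5 September; 10 June 2022 is inside that window, so Uleth Prefecture is at UTC+04:00.
22:31 Uleth Prefecture − 4h = 18:31 UTC.
1 February 2022 is a Tuesday, so Fridays fall on 4, 11, 18, 25; the last is February 25.
1 October 2022 is a Saturday, so Sundays fall on 2, 9, 16, 23, 30; the last is October 30.
At the standard offset (UTC−08:00), 18:31 UTC − 8h = 10:31 Jorir Standard Time standard time.
The standard-time date in Jorir Standard Time, 10 June 2022, falls between 25 February and 30 October, so daylight saving is in effect and Jorir Standard Time is at UTC−07:00.
18:31 UTC − 7h = 11:31 Jorir Standard Time.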